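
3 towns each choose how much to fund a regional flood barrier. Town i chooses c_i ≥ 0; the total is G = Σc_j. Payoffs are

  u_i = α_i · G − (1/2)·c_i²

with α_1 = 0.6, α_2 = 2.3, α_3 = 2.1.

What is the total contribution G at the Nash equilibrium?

Town i's FOC: ∂u_i/∂c_i = α_i − c_i = 0, so c_i* = α_i.
NE contributions = (0.6, 2.3, 2.1); G = 5.

5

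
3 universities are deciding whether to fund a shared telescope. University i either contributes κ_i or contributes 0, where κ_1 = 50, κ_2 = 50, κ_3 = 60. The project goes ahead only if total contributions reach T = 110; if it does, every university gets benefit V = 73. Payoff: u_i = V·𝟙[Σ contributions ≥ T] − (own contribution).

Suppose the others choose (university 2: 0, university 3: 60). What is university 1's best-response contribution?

50

Others' total = 60. Contributing 50 brings total to 110 ≥ 110: gain V − κ_1 = 23.
Best response: 50.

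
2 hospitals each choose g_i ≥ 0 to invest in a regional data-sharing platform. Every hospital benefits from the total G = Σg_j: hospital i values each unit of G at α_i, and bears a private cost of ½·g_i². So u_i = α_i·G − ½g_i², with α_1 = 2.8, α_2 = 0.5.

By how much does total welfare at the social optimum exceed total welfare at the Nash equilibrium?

4.045

Hospital i's FOC: ∂u_i/∂g_i = α_i − g_i = 0, so g_i* = α_i.
NE contributions = (2.8, 0.5); G = 3.3.
W^NE = (Σα)·G − ½Σα_i² = 3.3² − ½·8.09 = 6.845.
Planner sets g_i = Σα_j = 3.3 for every i, so G^SO = 2·3.3 = 6.6.
W^SO = (Σα)·G^SO − ½·2·(Σα)² = (2/2)·3.3² = 10.89.
Deadweight loss = W^SO − W^NE = 4.045.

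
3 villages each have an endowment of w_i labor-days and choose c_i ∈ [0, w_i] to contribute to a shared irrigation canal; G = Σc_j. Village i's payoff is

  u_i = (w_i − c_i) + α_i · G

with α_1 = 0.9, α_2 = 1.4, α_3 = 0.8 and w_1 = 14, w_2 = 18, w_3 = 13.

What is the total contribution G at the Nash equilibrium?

18

∂u_i/∂c_i = α_i − 1, so village i contributes w_i if α_i > 1, else 0.
α_i > 1 for i ∈ {2}; NE contributions (0, 18, 0), G = 18.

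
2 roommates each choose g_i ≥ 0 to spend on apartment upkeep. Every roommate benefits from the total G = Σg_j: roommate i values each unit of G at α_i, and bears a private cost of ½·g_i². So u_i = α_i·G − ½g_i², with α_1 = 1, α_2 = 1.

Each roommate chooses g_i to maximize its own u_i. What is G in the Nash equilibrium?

Roommate i's FOC: ∂u_i/∂g_i = α_i − g_i = 0, so g_i* = α_i.
NE contributions = (1, 1); G = 2.

2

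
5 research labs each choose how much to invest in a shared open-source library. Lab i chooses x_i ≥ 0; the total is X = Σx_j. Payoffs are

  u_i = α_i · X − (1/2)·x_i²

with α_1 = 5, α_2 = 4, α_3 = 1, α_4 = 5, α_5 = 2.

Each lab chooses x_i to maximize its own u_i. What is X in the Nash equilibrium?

Lab i's FOC: ∂u_i/∂x_i = α_i − x_i = 0, so x_i* = α_i.
NE contributions = (5, 4, 1, 5, 2); X = 17.

17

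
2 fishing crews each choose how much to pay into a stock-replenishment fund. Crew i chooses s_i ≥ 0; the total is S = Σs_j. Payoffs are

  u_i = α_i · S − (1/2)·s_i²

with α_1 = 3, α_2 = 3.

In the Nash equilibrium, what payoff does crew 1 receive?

13.5

Crew i's FOC: ∂u_i/∂s_i = α_i − s_i = 0, so s_i* = α_i.
NE contributions = (3, 3); S = 6.
u_1 = α_1·S − ½·(s_1)² = 3·6 − ½·3² = 13.5.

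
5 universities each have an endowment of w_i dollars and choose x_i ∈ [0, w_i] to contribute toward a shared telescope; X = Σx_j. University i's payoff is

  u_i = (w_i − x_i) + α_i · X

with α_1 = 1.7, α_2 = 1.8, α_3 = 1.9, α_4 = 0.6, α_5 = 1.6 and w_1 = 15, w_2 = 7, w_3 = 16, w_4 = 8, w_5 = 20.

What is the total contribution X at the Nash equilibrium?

58

∂u_i/∂x_i = α_i − 1, so university i contributes w_i if α_i > 1, else 0.
α_i > 1 for i ∈ {1, 2, 3, 5}; NE contributions (15, 7, 16, 0, 20), X = 58.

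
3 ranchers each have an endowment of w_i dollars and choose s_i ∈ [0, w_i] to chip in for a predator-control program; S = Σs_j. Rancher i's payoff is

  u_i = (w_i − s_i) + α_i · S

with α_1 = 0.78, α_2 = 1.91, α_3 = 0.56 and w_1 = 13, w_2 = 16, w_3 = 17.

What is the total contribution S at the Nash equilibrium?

∂u_i/∂s_i = α_i − 1, so rancher i contributes w_i if α_i > 1, else 0.
α_i > 1 for i ∈ {2}; NE contributions (0, 16, 0), S = 16.

16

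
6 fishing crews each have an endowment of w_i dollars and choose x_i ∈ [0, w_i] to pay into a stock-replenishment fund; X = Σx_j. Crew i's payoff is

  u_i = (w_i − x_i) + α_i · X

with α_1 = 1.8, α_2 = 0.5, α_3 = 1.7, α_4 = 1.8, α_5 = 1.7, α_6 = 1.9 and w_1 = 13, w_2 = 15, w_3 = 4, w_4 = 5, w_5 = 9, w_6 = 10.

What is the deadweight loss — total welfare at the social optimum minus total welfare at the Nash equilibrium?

∂u_i/∂x_i = α_i − 1, so crew i contributes w_i if α_i > 1, else 0.
α_i > 1 for i ∈ {1, 3, 4, 5, 6}; NE contributions (13, 0, 4, 5, 9, 10), X = 41.
W^NE = Σw_i − X^NE + (Σα_i)·X^NE = 56 + 8.4·41 = 400.4.
Planner: ∂(Σu_j)/∂x_i = Σα_j − 1 = 8.4 > 0, so everyone contributes w_i; X^SO = 56, W^SO = 56 + 8.4·56 = 526.4.
Deadweight loss = 126.

126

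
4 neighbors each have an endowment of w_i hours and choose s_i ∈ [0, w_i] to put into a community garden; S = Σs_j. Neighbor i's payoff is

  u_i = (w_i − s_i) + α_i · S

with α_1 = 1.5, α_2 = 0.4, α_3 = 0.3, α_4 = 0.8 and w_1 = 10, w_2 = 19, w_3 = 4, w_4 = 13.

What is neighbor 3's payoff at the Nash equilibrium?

∂u_i/∂s_i = α_i − 1, so neighbor i contributes w_i if α_i > 1, else 0.
α_i > 1 for i ∈ {1}; NE contributions (10, 0, 0, 0), S = 10.
u_3 = (4 − 0) + 0.3·10 = 7.

7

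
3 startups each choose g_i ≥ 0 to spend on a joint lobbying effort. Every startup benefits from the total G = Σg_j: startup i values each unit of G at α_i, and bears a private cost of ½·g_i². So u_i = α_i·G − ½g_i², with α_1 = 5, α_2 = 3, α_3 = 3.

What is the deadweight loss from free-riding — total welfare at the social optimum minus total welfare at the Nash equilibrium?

82

Startup i's FOC: ∂u_i/∂g_i = α_i − g_i = 0, so g_i* = α_i.
NE contributions = (5, 3, 3); G = 11.
W^NE = (Σα)·G − ½Σα_i² = 11² − ½·43 = 99.5.
Planner sets g_i = Σα_j = 11 for every i, so G^SO = 3·11 = 33.
W^SO = (Σα)·G^SO − ½·3·(Σα)² = (3/2)·11² = 181.5.
Deadweight loss = W^SO − W^NE = 82.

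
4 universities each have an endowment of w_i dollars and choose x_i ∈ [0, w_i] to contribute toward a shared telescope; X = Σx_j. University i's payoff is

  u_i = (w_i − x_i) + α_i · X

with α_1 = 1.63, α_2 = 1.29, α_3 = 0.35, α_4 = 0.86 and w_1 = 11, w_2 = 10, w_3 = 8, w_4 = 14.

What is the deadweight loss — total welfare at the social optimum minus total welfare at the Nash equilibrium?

∂u_i/∂x_i = α_i − 1, so university i contributes w_i if α_i > 1, else 0.
α_i > 1 for i ∈ {1, 2}; NE contributions (11, 10, 0, 0), X = 21.
W^NE = Σw_i − X^NE + (Σα_i)·X^NE = 43 + 3.13·21 = 108.73.
Planner: ∂(Σu_j)/∂x_i = Σα_j − 1 = 3.13 > 0, so everyone contributes w_i; X^SO = 43, W^SO = 43 + 3.13·43 = 177.59.
Deadweight loss = 68.86.

68.86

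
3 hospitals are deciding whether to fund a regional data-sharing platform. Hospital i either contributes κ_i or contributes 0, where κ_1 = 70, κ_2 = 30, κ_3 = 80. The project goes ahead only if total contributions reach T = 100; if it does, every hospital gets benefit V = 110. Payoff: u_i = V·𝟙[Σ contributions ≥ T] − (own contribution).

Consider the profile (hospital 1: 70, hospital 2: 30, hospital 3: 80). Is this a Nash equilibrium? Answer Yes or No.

No

Total = 180 ≥ 100: provided.
Hospital 1 (pledges 70, payoff 40): dropping to 0 → total 110, payoff 110. Profitable deviation.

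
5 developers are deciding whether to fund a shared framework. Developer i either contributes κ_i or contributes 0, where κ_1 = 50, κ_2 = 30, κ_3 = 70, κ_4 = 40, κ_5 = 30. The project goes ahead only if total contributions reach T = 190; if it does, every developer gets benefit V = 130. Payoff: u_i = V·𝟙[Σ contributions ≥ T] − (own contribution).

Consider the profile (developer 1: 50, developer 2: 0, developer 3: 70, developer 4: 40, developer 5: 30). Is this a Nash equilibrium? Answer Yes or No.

Total = 190 ≥ 190: provided.
Developer 1 (pledges 50, payoff 80): dropping to 0 → total 140, payoff 0. No gain.
Developer 2 (pledges 0, payoff 130): pledging 30 → total 220, payoff 100. No gain.
Developer 3 (pledges 70, payoff 60): dropping to 0 → total 120, payoff 0. No gain.
Developer 4 (pledges 40, payoff 90): dropping to 0 → total 150, payoff 0. No gain.
Developer 5 (pledges 30, payoff 100): dropping to 0 → total 160, payoff 0. No gain.

Yes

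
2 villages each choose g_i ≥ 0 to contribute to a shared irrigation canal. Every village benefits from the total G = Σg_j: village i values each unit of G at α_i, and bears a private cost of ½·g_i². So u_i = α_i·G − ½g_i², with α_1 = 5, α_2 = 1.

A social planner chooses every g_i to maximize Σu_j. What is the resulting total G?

12

Planner FOC: ∂(Σu_j)/∂g_i = (Σα_j) − g_i = 0, so g_i^SO = Σα_j = 6 for every i; G^SO = 12.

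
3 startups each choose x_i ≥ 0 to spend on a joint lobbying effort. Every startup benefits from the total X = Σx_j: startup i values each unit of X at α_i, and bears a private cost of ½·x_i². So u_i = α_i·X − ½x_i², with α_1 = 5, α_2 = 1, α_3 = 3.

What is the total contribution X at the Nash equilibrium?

Startup i's FOC: ∂u_i/∂x_i = α_i − x_i = 0, so x_i* = α_i.
NE contributions = (5, 1, 3); X = 9.

9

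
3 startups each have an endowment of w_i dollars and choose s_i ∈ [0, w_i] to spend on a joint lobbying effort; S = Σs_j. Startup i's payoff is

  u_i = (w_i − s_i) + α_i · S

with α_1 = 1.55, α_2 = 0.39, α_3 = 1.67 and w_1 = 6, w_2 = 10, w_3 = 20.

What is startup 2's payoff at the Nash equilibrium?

∂u_i/∂s_i = α_i − 1, so startup i contributes w_i if α_i > 1, else 0.
α_i > 1 for i ∈ {1, 3}; NE contributions (6, 0, 20), S = 26.
u_2 = (10 − 0) + 0.39·26 = 20.14.

20.14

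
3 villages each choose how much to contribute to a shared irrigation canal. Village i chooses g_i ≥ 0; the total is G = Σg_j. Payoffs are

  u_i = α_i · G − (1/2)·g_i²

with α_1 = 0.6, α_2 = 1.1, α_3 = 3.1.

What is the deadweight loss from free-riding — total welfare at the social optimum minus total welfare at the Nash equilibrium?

17.11

Village i's FOC: ∂u_i/∂g_i = α_i − g_i = 0, so g_i* = α_i.
NE contributions = (0.6, 1.1, 3.1); G = 4.8.
W^NE = (Σα)·G − ½Σα_i² = 4.8² − ½·11.18 = 17.45.
Planner sets g_i = Σα_j = 4.8 for every i, so G^SO = 3·4.8 = 14.4.
W^SO = (Σα)·G^SO − ½·3·(Σα)² = (3/2)·4.8² = 34.56.
Deadweight loss = W^SO − W^NE = 17.11.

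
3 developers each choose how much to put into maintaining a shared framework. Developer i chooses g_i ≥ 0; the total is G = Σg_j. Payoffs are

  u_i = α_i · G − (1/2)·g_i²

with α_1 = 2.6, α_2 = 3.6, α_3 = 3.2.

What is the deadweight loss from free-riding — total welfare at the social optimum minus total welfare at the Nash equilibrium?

Developer i's FOC: ∂u_i/∂g_i = α_i − g_i = 0, so g_i* = α_i.
NE contributions = (2.6, 3.6, 3.2); G = 9.4.
W^NE = (Σα)·G − ½Σα_i² = 9.4² − ½·29.96 = 73.38.
Planner sets g_i = Σα_j = 9.4 for every i, so G^SO = 3·9.4 = 28.2.
W^SO = (Σα)·G^SO − ½·3·(Σα)² = (3/2)·9.4² = 132.54.
Deadweight loss = W^SO − W^NE = 59.16.

59.16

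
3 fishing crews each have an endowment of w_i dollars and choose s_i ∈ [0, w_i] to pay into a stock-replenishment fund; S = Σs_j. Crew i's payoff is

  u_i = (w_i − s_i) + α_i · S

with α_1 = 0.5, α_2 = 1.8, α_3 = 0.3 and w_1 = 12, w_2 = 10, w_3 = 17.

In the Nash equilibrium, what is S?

10

∂u_i/∂s_i = α_i − 1, so crew i contributes w_i if α_i > 1, else 0.
α_i > 1 for i ∈ {2}; NE contributions (0, 10, 0), S = 10.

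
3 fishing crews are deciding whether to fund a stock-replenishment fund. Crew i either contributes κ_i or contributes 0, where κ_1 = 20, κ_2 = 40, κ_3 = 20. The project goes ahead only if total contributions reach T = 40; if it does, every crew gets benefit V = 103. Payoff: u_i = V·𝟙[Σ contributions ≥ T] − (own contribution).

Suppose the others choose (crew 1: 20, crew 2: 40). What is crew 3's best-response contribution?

0

Others' total = 60 ≥ 40; contributing adds cost 20 for no extra benefit.
Best response: 0.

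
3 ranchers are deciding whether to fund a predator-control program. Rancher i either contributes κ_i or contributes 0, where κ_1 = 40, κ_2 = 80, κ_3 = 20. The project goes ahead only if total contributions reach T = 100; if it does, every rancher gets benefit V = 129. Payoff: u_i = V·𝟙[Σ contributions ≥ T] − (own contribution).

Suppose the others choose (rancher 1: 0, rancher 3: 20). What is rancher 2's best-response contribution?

80

Others' total = 20. Contributing 80 brings total to 100 ≥ 100: gain V − κ_2 = 49.
Best response: 80.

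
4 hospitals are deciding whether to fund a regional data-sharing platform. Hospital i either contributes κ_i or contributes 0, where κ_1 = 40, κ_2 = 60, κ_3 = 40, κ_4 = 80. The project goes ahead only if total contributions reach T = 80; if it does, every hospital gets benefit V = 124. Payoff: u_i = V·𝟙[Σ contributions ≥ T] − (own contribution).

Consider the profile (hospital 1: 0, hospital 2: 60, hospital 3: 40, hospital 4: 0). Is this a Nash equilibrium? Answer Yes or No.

Total = 100 ≥ 80: provided.
Hospital 1 (pledges 0, payoff 124): pledging 40 → total 140, payoff 84. No gain.
Hospital 2 (pledges 60, payoff 64): dropping to 0 → total 40, payoff 0. No gain.
Hospital 3 (pledges 40, payoff 84): dropping to 0 → total 60, payoff 0. No gain.
Hospital 4 (pledges 0, payoff 124): pledging 80 → total 180, payoff 44. No gain.

Yes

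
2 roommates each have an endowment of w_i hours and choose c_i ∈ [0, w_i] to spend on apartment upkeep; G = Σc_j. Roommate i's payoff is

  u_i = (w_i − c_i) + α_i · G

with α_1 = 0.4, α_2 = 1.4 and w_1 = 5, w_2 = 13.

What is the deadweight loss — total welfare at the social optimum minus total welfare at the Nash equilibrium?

∂u_i/∂c_i = α_i − 1, so roommate i contributes w_i if α_i > 1, else 0.
α_i > 1 for i ∈ {2}; NE contributions (0, 13), G = 13.
W^NE = Σw_i − G^NE + (Σα_i)·G^NE = 18 + 0.8·13 = 28.4.
Planner: ∂(Σu_j)/∂c_i = Σα_j − 1 = 0.8 > 0, so everyone contributes w_i; G^SO = 18, W^SO = 18 + 0.8·18 = 32.4.
Deadweight loss = 4.

4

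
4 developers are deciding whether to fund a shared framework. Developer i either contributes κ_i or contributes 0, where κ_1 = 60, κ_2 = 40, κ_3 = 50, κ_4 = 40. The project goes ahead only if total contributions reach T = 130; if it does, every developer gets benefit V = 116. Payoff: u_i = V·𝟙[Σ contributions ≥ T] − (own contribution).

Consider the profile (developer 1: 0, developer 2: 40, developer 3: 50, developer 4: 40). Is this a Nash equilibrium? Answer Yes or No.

Total = 130 ≥ 130: provided.
Developer 1 (pledges 0, payoff 116): pledging 60 → total 190, payoff 56. No gain.
Developer 2 (pledges 40, payoff 76): dropping to 0 → total 90, payoff 0. No gain.
Developer 3 (pledges 50, payoff 66): dropping to 0 → total 80, payoff 0. No gain.
Developer 4 (pledges 40, payoff 76): dropping to 0 → total 90, payoff 0. No gain.

Yes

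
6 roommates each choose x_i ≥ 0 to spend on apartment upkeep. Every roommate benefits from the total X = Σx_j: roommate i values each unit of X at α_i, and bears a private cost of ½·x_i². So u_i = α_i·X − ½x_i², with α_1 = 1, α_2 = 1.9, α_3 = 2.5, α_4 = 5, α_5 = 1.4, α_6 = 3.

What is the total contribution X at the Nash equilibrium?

14.8

Roommate i's FOC: ∂u_i/∂x_i = α_i − x_i = 0, so x_i* = α_i.
NE contributions = (1, 1.9, 2.5, 5, 1.4, 3); X = 14.8.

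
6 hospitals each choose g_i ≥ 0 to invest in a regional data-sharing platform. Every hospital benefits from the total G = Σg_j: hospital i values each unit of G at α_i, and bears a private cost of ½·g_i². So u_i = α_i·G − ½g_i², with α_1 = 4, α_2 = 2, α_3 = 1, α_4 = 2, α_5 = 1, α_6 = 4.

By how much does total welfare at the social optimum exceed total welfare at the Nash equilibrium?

413

Hospital i's FOC: ∂u_i/∂g_i = α_i − g_i = 0, so g_i* = α_i.
NE contributions = (4, 2, 1, 2, 1, 4); G = 14.
W^NE = (Σα)·G − ½Σα_i² = 14² − ½·42 = 175.
Planner sets g_i = Σα_j = 14 for every i, so G^SO = 6·14 = 84.
W^SO = (Σα)·G^SO − ½·6·(Σα)² = (6/2)·14² = 588.
Deadweight loss = W^SO − W^NE = 413.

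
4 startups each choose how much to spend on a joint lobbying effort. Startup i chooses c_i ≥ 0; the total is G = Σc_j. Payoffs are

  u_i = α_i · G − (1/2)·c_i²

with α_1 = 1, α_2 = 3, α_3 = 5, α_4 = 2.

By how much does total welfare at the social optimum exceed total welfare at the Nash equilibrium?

140.5

Startup i's FOC: ∂u_i/∂c_i = α_i − c_i = 0, so c_i* = α_i.
NE contributions = (1, 3, 5, 2); G = 11.
W^NE = (Σα)·G − ½Σα_i² = 11² − ½·39 = 101.5.
Planner sets c_i = Σα_j = 11 for every i, so G^SO = 4·11 = 44.
W^SO = (Σα)·G^SO − ½·4·(Σα)² = (4/2)·11² = 242.
Deadweight loss = W^SO − W^NE = 140.5.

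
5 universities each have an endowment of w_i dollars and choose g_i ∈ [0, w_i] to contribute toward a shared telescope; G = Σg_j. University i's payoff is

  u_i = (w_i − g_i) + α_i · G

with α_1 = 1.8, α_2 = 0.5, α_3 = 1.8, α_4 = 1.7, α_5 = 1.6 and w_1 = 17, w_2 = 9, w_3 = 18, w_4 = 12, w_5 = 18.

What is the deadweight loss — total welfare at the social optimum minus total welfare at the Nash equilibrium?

∂u_i/∂g_i = α_i − 1, so university i contributes w_i if α_i > 1, else 0.
α_i > 1 for i ∈ {1, 3, 4, 5}; NE contributions (17, 0, 18, 12, 18), G = 65.
W^NE = Σw_i − G^NE + (Σα_i)·G^NE = 74 + 6.4·65 = 490.
Planner: ∂(Σu_j)/∂g_i = Σα_j − 1 = 6.4 > 0, so everyone contributes w_i; G^SO = 74, W^SO = 74 + 6.4·74 = 547.6.
Deadweight loss = 57.6.

57.6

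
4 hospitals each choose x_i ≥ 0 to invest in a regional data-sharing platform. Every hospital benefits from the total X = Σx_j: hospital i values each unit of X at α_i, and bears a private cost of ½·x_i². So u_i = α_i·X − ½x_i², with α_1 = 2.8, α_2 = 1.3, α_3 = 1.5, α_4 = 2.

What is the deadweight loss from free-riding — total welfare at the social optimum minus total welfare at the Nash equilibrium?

Hospital i's FOC: ∂u_i/∂x_i = α_i − x_i = 0, so x_i* = α_i.
NE contributions = (2.8, 1.3, 1.5, 2); X = 7.6.
W^NE = (Σα)·X − ½Σα_i² = 7.6² − ½·15.78 = 49.87.
Planner sets x_i = Σα_j = 7.6 for every i, so X^SO = 4·7.6 = 30.4.
W^SO = (Σα)·X^SO − ½·4·(Σα)² = (4/2)·7.6² = 115.52.
Deadweight loss = W^SO − W^NE = 65.65.

65.65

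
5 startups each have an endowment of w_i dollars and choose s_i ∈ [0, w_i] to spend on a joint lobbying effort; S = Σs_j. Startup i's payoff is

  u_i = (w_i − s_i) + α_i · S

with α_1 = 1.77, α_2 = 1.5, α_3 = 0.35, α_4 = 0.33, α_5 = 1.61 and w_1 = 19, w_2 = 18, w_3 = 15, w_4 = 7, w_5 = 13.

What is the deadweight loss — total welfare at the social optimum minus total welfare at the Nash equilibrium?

100.32

∂u_i/∂s_i = α_i − 1, so startup i contributes w_i if α_i > 1, else 0.
α_i > 1 for i ∈ {1, 2, 5}; NE contributions (19, 18, 0, 0, 13), S = 50.
W^NE = Σw_i − S^NE + (Σα_i)·S^NE = 72 + 4.56·50 = 300.
Planner: ∂(Σu_j)/∂s_i = Σα_j − 1 = 4.56 > 0, so everyone contributes w_i; S^SO = 72, W^SO = 72 + 4.56·72 = 400.32.
Deadweight loss = 100.32.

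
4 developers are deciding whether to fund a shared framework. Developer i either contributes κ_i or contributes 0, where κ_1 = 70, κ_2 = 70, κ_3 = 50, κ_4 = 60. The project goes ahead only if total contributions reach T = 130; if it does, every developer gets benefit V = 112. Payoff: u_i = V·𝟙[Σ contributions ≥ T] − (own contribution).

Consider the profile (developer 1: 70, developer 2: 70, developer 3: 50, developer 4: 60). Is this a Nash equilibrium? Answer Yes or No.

No

Total = 250 ≥ 130: provided.
Developer 1 (pledges 70, payoff 42): dropping to 0 → total 180, payoff 112. Profitable deviation.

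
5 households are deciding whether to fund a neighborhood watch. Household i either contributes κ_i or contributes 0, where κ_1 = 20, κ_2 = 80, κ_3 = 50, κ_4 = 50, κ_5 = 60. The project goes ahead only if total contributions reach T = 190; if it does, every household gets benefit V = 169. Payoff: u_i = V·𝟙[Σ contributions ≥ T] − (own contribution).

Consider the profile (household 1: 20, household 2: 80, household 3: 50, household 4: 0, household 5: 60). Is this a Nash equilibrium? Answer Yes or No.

No

Total = 210 ≥ 190: provided.
Household 1 (pledges 20, payoff 149): dropping to 0 → total 190, payoff 169. Profitable deviation.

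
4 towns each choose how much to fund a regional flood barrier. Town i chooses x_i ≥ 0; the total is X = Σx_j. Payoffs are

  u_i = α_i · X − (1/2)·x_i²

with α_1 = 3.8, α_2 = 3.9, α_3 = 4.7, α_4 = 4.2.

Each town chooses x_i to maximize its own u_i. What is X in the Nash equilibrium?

Town i's FOC: ∂u_i/∂x_i = α_i − x_i = 0, so x_i* = α_i.
NE contributions = (3.8, 3.9, 4.7, 4.2); X = 16.6.

16.6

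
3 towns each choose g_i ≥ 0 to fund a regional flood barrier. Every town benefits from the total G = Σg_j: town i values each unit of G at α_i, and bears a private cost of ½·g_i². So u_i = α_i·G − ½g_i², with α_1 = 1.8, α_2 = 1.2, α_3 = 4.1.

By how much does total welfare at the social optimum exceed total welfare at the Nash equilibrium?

Town i's FOC: ∂u_i/∂g_i = α_i − g_i = 0, so g_i* = α_i.
NE contributions = (1.8, 1.2, 4.1); G = 7.1.
W^NE = (Σα)·G − ½Σα_i² = 7.1² − ½·21.49 = 39.665.
Planner sets g_i = Σα_j = 7.1 for every i, so G^SO = 3·7.1 = 21.3.
W^SO = (Σα)·G^SO − ½·3·(Σα)² = (3/2)·7.1² = 75.615.
Deadweight loss = W^SO − W^NE = 35.95.

35.95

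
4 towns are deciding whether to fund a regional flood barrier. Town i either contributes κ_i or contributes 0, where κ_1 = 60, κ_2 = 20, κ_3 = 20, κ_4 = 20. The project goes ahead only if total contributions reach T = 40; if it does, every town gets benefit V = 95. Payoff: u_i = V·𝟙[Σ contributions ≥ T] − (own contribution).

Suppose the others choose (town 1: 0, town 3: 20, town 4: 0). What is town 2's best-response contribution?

20

Others' total = 20. Contributing 20 brings total to 40 ≥ 40: gain V − κ_2 = 75.
Best response: 20.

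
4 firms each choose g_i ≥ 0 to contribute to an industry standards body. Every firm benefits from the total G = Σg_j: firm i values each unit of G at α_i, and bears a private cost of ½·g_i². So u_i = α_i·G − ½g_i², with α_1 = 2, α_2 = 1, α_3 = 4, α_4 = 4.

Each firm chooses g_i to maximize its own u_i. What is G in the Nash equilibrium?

11

Firm i's FOC: ∂u_i/∂g_i = α_i − g_i = 0, so g_i* = α_i.
NE contributions = (2, 1, 4, 4); G = 11.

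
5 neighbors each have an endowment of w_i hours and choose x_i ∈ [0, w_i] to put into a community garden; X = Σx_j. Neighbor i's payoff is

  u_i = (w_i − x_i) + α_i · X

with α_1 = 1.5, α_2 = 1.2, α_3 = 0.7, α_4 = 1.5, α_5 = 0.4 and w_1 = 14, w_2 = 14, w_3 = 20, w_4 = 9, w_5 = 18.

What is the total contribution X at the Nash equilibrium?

37

∂u_i/∂x_i = α_i − 1, so neighbor i contributes w_i if α_i > 1, else 0.
α_i > 1 for i ∈ {1, 2, 4}; NE contributions (14, 14, 0, 9, 0), X = 37.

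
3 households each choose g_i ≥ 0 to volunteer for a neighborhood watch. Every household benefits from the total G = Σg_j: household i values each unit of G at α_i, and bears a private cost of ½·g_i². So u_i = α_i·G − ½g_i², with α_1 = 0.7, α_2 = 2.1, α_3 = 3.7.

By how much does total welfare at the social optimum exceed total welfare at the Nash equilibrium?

Household i's FOC: ∂u_i/∂g_i = α_i − g_i = 0, so g_i* = α_i.
NE contributions = (0.7, 2.1, 3.7); G = 6.5.
W^NE = (Σα)·G − ½Σα_i² = 6.5² − ½·18.59 = 32.955.
Planner sets g_i = Σα_j = 6.5 for every i, so G^SO = 3·6.5 = 19.5.
W^SO = (Σα)·G^SO − ½·3·(Σα)² = (3/2)·6.5² = 63.375.
Deadweight loss = W^SO − W^NE = 30.42.

30.42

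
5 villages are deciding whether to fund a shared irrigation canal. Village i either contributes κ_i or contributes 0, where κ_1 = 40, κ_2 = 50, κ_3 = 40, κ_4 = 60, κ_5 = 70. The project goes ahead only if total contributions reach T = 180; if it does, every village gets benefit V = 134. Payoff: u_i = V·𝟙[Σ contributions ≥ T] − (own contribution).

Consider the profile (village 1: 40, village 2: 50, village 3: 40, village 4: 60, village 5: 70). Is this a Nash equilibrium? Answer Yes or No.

No

Total = 260 ≥ 180: provided.
Village 1 (pledges 40, payoff 94): dropping to 0 → total 220, payoff 134. Profitable deviation.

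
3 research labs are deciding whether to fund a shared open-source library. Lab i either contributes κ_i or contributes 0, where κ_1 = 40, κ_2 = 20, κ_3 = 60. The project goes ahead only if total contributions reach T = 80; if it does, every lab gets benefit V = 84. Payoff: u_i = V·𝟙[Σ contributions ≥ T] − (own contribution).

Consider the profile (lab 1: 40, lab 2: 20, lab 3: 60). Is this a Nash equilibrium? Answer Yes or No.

Total = 120 ≥ 80: provided.
Lab 1 (pledges 40, payoff 44): dropping to 0 → total 80, payoff 84. Profitable deviation.

No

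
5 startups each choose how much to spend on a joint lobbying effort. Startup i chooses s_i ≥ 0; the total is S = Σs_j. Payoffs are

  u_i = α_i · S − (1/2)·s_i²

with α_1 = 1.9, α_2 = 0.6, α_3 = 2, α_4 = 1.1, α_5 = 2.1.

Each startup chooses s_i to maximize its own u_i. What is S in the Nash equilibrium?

7.7

Startup i's FOC: ∂u_i/∂s_i = α_i − s_i = 0, so s_i* = α_i.
NE contributions = (1.9, 0.6, 2, 1.1, 2.1); S = 7.7.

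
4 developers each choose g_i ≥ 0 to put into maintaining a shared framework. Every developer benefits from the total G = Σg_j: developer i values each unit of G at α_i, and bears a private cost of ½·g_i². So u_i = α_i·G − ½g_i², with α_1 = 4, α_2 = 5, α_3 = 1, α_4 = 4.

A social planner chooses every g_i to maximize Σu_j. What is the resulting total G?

56

Planner FOC: ∂(Σu_j)/∂g_i = (Σα_j) − g_i = 0, so g_i^SO = Σα_j = 14 for every i; G^SO = 56.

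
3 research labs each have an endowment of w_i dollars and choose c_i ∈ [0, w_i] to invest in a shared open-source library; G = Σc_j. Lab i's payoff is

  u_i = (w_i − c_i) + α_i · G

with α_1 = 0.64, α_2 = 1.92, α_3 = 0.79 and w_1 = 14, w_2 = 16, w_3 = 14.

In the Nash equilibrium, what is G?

∂u_i/∂c_i = α_i − 1, so lab i contributes w_i if α_i > 1, else 0.
α_i > 1 for i ∈ {2}; NE contributions (0, 16, 0), G = 16.

16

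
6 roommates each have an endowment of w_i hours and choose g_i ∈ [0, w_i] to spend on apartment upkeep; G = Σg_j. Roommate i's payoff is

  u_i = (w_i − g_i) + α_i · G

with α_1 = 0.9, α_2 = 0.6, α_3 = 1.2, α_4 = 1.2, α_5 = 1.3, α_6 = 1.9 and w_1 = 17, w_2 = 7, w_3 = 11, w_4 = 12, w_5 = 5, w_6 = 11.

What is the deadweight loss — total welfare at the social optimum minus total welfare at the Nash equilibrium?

146.4

∂u_i/∂g_i = α_i − 1, so roommate i contributes w_i if α_i > 1, else 0.
α_i > 1 for i ∈ {3, 4, 5, 6}; NE contributions (0, 0, 11, 12, 5, 11), G = 39.
W^NE = Σw_i − G^NE + (Σα_i)·G^NE = 63 + 6.1·39 = 300.9.
Planner: ∂(Σu_j)/∂g_i = Σα_j − 1 = 6.1 > 0, so everyone contributes w_i; G^SO = 63, W^SO = 63 + 6.1·63 = 447.3.
Deadweight loss = 146.4.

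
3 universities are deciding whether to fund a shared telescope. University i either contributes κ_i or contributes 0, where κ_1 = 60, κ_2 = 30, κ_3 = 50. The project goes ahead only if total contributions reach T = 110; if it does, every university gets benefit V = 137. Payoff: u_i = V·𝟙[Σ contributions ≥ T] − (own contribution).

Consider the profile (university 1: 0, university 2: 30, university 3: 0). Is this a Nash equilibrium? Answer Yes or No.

Total = 30 < 110: not provided.
University 1 (pledges 0, payoff 0): pledging 60 → total 90, payoff -60. No gain.
University 2 (pledges 30, payoff -30): dropping to 0 → total 0, payoff 0. Profitable deviation.

No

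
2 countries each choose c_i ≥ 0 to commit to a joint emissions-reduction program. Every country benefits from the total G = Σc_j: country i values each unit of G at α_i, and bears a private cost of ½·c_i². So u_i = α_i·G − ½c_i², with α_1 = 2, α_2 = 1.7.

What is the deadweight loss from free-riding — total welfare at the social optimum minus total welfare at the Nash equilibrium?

Country i's FOC: ∂u_i/∂c_i = α_i − c_i = 0, so c_i* = α_i.
NE contributions = (2, 1.7); G = 3.7.
W^NE = (Σα)·G − ½Σα_i² = 3.7² − ½·6.89 = 10.245.
Planner sets c_i = Σα_j = 3.7 for every i, so G^SO = 2·3.7 = 7.4.
W^SO = (Σα)·G^SO − ½·2·(Σα)² = (2/2)·3.7² = 13.69.
Deadweight loss = W^SO − W^NE = 3.445.

3.445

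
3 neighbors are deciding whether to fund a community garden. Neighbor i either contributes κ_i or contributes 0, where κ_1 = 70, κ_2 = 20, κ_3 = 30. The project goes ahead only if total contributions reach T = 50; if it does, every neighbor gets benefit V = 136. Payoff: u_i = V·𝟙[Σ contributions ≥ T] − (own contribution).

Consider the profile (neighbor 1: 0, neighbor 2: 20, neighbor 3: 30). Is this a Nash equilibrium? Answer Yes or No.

Yes

Total = 50 ≥ 50: provided.
Neighbor 1 (pledges 0, payoff 136): pledging 70 → total 120, payoff 66. No gain.
Neighbor 2 (pledges 20, payoff 116): dropping to 0 → total 30, payoff 0. No gain.
Neighbor 3 (pledges 30, payoff 106): dropping to 0 → total 20, payoff 0. No gain.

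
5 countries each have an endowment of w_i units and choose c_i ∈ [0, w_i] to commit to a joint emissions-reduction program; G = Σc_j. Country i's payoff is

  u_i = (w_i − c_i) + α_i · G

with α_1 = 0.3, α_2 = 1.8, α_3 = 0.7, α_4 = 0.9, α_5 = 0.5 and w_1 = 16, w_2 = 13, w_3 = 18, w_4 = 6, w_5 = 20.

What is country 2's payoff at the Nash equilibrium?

∂u_i/∂c_i = α_i − 1, so country i contributes w_i if α_i > 1, else 0.
α_i > 1 for i ∈ {2}; NE contributions (0, 13, 0, 0, 0), G = 13.
u_2 = (13 − 13) + 1.8·13 = 23.4.

23.4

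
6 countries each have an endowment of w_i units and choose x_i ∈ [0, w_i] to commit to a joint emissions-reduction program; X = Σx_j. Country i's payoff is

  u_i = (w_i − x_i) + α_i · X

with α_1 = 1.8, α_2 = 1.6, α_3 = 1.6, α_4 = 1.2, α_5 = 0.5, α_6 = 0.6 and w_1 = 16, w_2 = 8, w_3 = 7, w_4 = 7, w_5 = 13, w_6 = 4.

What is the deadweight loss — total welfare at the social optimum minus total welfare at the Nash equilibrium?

∂u_i/∂x_i = α_i − 1, so country i contributes w_i if α_i > 1, else 0.
α_i > 1 for i ∈ {1, 2, 3, 4}; NE contributions (16, 8, 7, 7, 0, 0), X = 38.
W^NE = Σw_i − X^NE + (Σα_i)·X^NE = 55 + 6.3·38 = 294.4.
Planner: ∂(Σu_j)/∂x_i = Σα_j − 1 = 6.3 > 0, so everyone contributes w_i; X^SO = 55, W^SO = 55 + 6.3·55 = 401.5.
Deadweight loss = 107.1.

107.1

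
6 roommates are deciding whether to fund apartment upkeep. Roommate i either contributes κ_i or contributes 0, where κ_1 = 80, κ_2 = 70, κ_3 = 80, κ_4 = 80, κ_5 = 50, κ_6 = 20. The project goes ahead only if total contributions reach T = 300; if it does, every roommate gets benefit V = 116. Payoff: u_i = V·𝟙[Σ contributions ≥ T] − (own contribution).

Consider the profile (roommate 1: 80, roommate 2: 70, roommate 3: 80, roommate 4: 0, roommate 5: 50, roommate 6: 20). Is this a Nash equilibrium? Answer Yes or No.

Total = 300 ≥ 300: provided.
Roommate 1 (pledges 80, payoff 36): dropping to 0 → total 220, payoff 0. No gain.
Roommate 2 (pledges 70, payoff 46): dropping to 0 → total 230, payoff 0. No gain.
Roommate 3 (pledges 80, payoff 36): dropping to 0 → total 220, payoff 0. No gain.
Roommate 4 (pledges 0, payoff 116): pledging 80 → total 380, payoff 36. No gain.
Roommate 5 (pledges 50, payoff 66): dropping to 0 → total 250, payoff 0. No gain.
Roommate 6 (pledges 20, payoff 96): dropping to 0 → total 280, payoff 0. No gain.

Yes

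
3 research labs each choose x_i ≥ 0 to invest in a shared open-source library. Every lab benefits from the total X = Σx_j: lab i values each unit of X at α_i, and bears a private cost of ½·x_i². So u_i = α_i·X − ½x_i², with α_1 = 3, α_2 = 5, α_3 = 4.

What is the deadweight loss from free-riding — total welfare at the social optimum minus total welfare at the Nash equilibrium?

Lab i's FOC: ∂u_i/∂x_i = α_i − x_i = 0, so x_i* = α_i.
NE contributions = (3, 5, 4); X = 12.
W^NE = (Σα)·X − ½Σα_i² = 12² − ½·50 = 119.
Planner sets x_i = Σα_j = 12 for every i, so X^SO = 3·12 = 36.
W^SO = (Σα)·X^SO − ½·3·(Σα)² = (3/2)·12² = 216.
Deadweight loss = W^SO − W^NE = 97.

97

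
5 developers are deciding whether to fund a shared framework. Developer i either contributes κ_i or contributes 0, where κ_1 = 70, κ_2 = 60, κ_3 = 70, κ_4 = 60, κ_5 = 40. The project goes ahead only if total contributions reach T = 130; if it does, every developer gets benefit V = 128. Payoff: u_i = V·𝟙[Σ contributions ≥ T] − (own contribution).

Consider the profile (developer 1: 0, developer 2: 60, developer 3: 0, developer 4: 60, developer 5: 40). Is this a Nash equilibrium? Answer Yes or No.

Total = 160 ≥ 130: provided.
Developer 1 (pledges 0, payoff 128): pledging 70 → total 230, payoff 58. No gain.
Developer 2 (pledges 60, payoff 68): dropping to 0 → total 100, payoff 0. No gain.
Developer 3 (pledges 0, payoff 128): pledging 70 → total 230, payoff 58. No gain.
Developer 4 (pledges 60, payoff 68): dropping to 0 → total 100, payoff 0. No gain.
Developer 5 (pledges 40, payoff 88): dropping to 0 → total 120, payoff 0. No gain.

Yes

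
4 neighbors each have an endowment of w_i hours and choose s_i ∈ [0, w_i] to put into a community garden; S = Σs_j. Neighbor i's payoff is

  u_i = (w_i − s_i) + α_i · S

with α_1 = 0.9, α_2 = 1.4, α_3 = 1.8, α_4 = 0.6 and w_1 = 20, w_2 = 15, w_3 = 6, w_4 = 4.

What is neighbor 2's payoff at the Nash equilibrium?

29.4

∂u_i/∂s_i = α_i − 1, so neighbor i contributes w_i if α_i > 1, else 0.
α_i > 1 for i ∈ {2, 3}; NE contributions (0, 15, 6, 0), S = 21.
u_2 = (15 − 15) + 1.4·21 = 29.4.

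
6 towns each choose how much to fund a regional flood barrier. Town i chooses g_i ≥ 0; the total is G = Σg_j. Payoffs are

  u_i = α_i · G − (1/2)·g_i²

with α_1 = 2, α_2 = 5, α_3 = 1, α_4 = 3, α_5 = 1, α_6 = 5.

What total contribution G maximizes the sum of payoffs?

102

Planner FOC: ∂(Σu_j)/∂g_i = (Σα_j) − g_i = 0, so g_i^SO = Σα_j = 17 for every i; G^SO = 102.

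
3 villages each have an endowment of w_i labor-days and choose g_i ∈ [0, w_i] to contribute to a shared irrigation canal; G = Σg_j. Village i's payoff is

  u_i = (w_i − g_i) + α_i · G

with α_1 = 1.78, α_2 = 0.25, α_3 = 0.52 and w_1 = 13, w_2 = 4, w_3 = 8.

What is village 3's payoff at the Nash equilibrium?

14.76

∂u_i/∂g_i = α_i − 1, so village i contributes w_i if α_i > 1, else 0.
α_i > 1 for i ∈ {1}; NE contributions (13, 0, 0), G = 13.
u_3 = (8 − 0) + 0.52·13 = 14.76.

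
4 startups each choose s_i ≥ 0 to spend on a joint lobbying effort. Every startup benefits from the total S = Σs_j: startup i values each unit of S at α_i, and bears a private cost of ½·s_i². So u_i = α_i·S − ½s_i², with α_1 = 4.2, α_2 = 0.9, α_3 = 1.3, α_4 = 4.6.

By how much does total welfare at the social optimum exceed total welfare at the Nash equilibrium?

Startup i's FOC: ∂u_i/∂s_i = α_i − s_i = 0, so s_i* = α_i.
NE contributions = (4.2, 0.9, 1.3, 4.6); S = 11.
W^NE = (Σα)·S − ½Σα_i² = 11² − ½·41.3 = 100.35.
Planner sets s_i = Σα_j = 11 for every i, so S^SO = 4·11 = 44.
W^SO = (Σα)·S^SO − ½·4·(Σα)² = (4/2)·11² = 242.
Deadweight loss = W^SO − W^NE = 141.65.

141.65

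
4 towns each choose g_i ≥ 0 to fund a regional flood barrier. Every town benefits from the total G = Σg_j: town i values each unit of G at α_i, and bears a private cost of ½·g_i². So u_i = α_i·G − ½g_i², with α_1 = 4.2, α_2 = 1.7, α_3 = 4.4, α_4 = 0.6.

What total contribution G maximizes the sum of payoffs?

Planner FOC: ∂(Σu_j)/∂g_i = (Σα_j) − g_i = 0, so g_i^SO = Σα_j = 10.9 for every i; G^SO = 43.6.

43.6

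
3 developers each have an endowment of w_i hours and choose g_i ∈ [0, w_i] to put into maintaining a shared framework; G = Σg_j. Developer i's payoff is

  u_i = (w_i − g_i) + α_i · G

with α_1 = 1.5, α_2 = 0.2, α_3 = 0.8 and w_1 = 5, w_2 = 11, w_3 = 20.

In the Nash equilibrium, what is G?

5

∂u_i/∂g_i = α_i − 1, so developer i contributes w_i if α_i > 1, else 0.
α_i > 1 for i ∈ {1}; NE contributions (5, 0, 0), G = 5.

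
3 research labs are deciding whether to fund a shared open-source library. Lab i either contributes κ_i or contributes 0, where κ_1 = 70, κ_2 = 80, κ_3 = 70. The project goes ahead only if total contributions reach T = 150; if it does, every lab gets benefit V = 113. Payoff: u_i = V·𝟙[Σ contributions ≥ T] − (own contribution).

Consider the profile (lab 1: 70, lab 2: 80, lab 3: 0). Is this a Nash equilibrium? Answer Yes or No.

Yes

Total = 150 ≥ 150: provided.
Lab 1 (pledges 70, payoff 43): dropping to 0 → total 80, payoff 0. No gain.
Lab 2 (pledges 80, payoff 33): dropping to 0 → total 70, payoff 0. No gain.
Lab 3 (pledges 0, payoff 113): pledging 70 → total 220, payoff 43. No gain.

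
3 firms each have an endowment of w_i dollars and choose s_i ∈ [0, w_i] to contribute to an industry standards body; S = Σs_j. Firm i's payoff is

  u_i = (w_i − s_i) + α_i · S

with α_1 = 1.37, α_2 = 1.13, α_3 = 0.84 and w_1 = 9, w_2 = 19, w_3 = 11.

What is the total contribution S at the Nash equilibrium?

28

∂u_i/∂s_i = α_i − 1, so firm i contributes w_i if α_i > 1, else 0.
α_i > 1 for i ∈ {1, 2}; NE contributions (9, 19, 0), S = 28.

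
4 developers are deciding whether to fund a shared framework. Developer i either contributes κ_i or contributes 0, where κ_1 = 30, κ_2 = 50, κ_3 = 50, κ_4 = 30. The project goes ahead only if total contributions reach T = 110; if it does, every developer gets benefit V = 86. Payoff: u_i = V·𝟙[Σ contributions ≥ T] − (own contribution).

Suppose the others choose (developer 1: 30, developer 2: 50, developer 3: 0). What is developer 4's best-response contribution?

30

Others' total = 80. Contributing 30 brings total to 110 ≥ 110: gain V − κ_4 = 56.
Best response: 30.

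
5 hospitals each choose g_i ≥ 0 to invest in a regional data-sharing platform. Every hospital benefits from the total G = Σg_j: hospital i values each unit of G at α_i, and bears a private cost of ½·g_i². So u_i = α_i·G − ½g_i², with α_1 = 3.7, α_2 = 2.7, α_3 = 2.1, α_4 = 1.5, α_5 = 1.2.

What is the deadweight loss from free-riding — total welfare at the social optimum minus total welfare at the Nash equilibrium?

202.7

Hospital i's FOC: ∂u_i/∂g_i = α_i − g_i = 0, so g_i* = α_i.
NE contributions = (3.7, 2.7, 2.1, 1.5, 1.2); G = 11.2.
W^NE = (Σα)·G − ½Σα_i² = 11.2² − ½·29.08 = 110.9.
Planner sets g_i = Σα_j = 11.2 for every i, so G^SO = 5·11.2 = 56.
W^SO = (Σα)·G^SO − ½·5·(Σα)² = (5/2)·11.2² = 313.6.
Deadweight loss = W^SO − W^NE = 202.7.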